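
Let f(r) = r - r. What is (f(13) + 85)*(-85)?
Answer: -7225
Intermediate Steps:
f(r) = 0
(f(13) + 85)*(-85) = (0 + 85)*(-85) = 85*(-85) = -7225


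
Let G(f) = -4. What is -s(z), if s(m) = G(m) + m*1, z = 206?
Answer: -202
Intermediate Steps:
s(m) = -4 + m (s(m) = -4 + m*1 = -4 + m)
-s(z) = -(-4 + 206) = -1*202 = -202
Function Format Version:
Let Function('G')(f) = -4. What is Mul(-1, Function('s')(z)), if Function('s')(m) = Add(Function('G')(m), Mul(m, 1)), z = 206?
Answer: -202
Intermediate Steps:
Function('s')(m) = Add(-4, m) (Function('s')(m) = Add(-4, Mul(m, 1)) = Add(-4, m))
Mul(-1, Function('s')(z)) = Mul(-1, Add(-4, 206)) = Mul(-1, 202) = -202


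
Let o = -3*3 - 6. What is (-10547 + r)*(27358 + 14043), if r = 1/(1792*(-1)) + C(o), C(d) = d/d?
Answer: -782414024633/1792 ≈ -4.3662e+8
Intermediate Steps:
o = -15 (o = -9 - 6 = -15)
C(d) = 1
r = 1791/1792 (r = 1/(1792*(-1)) + 1 = 1/(-1792) + 1 = -1/1792 + 1 = 1791/1792 ≈ 0.99944)
(-10547 + r)*(27358 + 14043) = (-10547 + 1791/1792)*(27358 + 14043) = -18898433/1792*41401 = -782414024633/1792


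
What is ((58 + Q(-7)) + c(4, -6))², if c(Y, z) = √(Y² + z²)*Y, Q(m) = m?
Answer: 3433 + 816*√13 ≈ 6375.1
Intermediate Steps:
c(Y, z) = Y*√(Y² + z²)
((58 + Q(-7)) + c(4, -6))² = ((58 - 7) + 4*√(4² + (-6)²))² = (51 + 4*√(16 + 36))² = (51 + 4*√52)² = (51 + 4*(2*√13))² = (51 + 8*√13)²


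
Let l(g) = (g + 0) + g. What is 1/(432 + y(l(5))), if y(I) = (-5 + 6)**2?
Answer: 1/433 ≈ 0.0023095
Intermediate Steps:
l(g) = 2*g (l(g) = g + g = 2*g)
y(I) = 1 (y(I) = 1**2 = 1)
1/(432 + y(l(5))) = 1/(432 + 1) = 1/433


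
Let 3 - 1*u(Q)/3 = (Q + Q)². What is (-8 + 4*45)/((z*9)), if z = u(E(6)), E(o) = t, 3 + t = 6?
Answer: -172/891 ≈ -0.19304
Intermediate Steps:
t = 3 (t = -3 + 6 = 3)
E(o) = 3
u(Q) = 9 - 12*Q² (u(Q) = 9 - 3*(Q + Q)² = 9 - 3*4*Q² = 9 - 12*Q²)
z = -99 (z = 9 - 12*3² = 9 - 12*9 = 9 - 108 = -99)
(-8 + 4*45)/((z*9)) = (-8 + 4*45)/((-99*9)) = (-8 + 180)/(-891) = 172*(-1/891) = -172/891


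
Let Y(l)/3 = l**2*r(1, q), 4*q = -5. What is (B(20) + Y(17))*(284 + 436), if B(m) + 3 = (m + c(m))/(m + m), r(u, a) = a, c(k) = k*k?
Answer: -774900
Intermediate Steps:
q = -5/4 (q = (1/4)*(-5) = -5/4 ≈ -1.2500)
c(k) = k**2
B(m) = -3 + (m + m**2)/(2*m) (B(m) = -3 + (m + m**2)/(m + m) = -3 + (m + m**2)/((2*m)) = -3 + (m + m**2)*(1/(2*m)) = -3 + (m + m**2)/(2*m))
Y(l) = -15*l**2/4 (Y(l) = 3*(l**2*(-5/4)) = 3*(-5*l**2/4) = -15*l**2/4)
(B(20) + Y(17))*(284 + 436) = ((-5/2 + (1/2)*20) - 15/4*17**2)*(284 + 436) = ((-5/2 + 10) - 15/4*289)*720 = (15/2 - 4335/4)*720 = -4305/4*720 = -774900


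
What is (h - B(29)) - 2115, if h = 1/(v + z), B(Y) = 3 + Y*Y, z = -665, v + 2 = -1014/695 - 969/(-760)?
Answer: -10976543297/3709543 ≈ -2959.0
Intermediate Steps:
v = -12143/5560 (v = -2 + (-1014/695 - 969/(-760)) = -2 + (-1014*1/695 - 969*(-1/760)) = -2 + (-1014/695 + 51/40) = -2 - 1023/5560 = -12143/5560 ≈ -2.1840)
B(Y) = 3 + Y²
h = -5560/3709543 (h = 1/(-12143/5560 - 665) = 1/(-3709543/5560) = -5560/3709543 ≈ -0.0014988)
(h - B(29)) - 2115 = (-5560/3709543 - (3 + 29²)) - 2115 = (-5560/3709543 - (3 + 841)) - 2115 = (-5560/3709543 - 1*844) - 2115 = (-5560/3709543 - 844) - 2115 = -3130859852/3709543 - 2115 = -10976543297/3709543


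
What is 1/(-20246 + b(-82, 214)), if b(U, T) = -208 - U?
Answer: -1/20372 ≈ -4.9087e-5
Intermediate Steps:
1/(-20246 + b(-82, 214)) = 1/(-20246 + (-208 - 1*(-82))) = 1/(-20246 + (-208 + 82)) = 1/(-20246 - 126) = 1/(-20372) = -1/20372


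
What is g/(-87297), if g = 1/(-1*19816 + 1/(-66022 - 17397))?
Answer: 11917/20614948416255 ≈ 5.7808e-10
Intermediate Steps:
g = -83419/1653030905 (g = 1/(-19816 + 1/(-83419)) = 1/(-19816 - 1/83419) = 1/(-1653030905/83419) = -83419/1653030905 ≈ -5.0464e-5)
g/(-87297) = -83419/1653030905/(-87297) = -83419/1653030905*(-1/87297) = 11917/20614948416255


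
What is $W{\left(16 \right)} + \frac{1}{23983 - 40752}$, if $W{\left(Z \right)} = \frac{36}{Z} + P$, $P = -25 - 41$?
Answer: $- \frac{4276099}{67076} \approx -63.75$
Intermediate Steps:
$P = -66$ ($P = -25 - 41 = -66$)
$W{\left(Z \right)} = -66 + \frac{36}{Z}$ ($W{\left(Z \right)} = \frac{36}{Z} - 66 = -66 + \frac{36}{Z}$)
$W{\left(16 \right)} + \frac{1}{23983 - 40752} = \left(-66 + \frac{36}{16}\right) + \frac{1}{23983 - 40752} = \left(-66 + 36 \cdot \frac{1}{16}\right) + \frac{1}{-16769} = \left(-66 + \frac{9}{4}\right) - \frac{1}{16769} = - \frac{255}{4} - \frac{1}{16769} = - \frac{4276099}{67076}$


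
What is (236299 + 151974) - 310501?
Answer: 77772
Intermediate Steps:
(236299 + 151974) - 310501 = 388273 - 310501 = 77772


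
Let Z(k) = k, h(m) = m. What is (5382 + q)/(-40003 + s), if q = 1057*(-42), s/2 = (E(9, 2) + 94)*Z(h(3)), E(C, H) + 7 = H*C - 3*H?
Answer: 39012/39409 ≈ 0.98993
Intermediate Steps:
E(C, H) = -7 - 3*H + C*H (E(C, H) = -7 + (H*C - 3*H) = -7 + (C*H - 3*H) = -7 + (-3*H + C*H) = -7 - 3*H + C*H)
s = 594 (s = 2*(((-7 - 3*2 + 9*2) + 94)*3) = 2*(((-7 - 6 + 18) + 94)*3) = 2*((5 + 94)*3) = 2*(99*3) = 2*297 = 594)
q = -44394
(5382 + q)/(-40003 + s) = (5382 - 44394)/(-40003 + 594) = -39012/(-39409) = -39012*(-1/39409) = 39012/39409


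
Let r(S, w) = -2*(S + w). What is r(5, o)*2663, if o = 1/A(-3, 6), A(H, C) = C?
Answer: -82553/3 ≈ -27518.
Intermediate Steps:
o = ⅙ (o = 1/6 = ⅙ ≈ 0.16667)
r(S, w) = -2*S - 2*w
r(5, o)*2663 = (-2*5 - 2*⅙)*2663 = (-10 - ⅓)*2663 = -31/3*2663 = -82553/3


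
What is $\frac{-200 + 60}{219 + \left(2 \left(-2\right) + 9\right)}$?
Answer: $- \frac{5}{8} \approx -0.625$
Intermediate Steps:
$\frac{-200 + 60}{219 + \left(2 \left(-2\right) + 9\right)} = - \frac{140}{219 + \left(-4 + 9\right)} = - \frac{140}{219 + 5} = - \frac{140}{224} = \left(-140\right) \frac{1}{224} = - \frac{5}{8}$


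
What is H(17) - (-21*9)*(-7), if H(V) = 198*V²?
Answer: 55899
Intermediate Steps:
H(17) - (-21*9)*(-7) = 198*17² - (-21*9)*(-7) = 198*289 - (-189)*(-7) = 57222 - 1*1323 = 57222 - 1323 = 55899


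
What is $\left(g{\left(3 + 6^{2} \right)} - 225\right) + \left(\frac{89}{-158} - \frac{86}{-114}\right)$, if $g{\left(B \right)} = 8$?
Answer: $- \frac{1952581}{9006} \approx -216.81$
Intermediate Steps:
$\left(g{\left(3 + 6^{2} \right)} - 225\right) + \left(\frac{89}{-158} - \frac{86}{-114}\right) = \left(8 - 225\right) + \left(\frac{89}{-158} - \frac{86}{-114}\right) = -217 + \left(89 \left(- \frac{1}{158}\right) - - \frac{43}{57}\right) = -217 + \left(- \frac{89}{158} + \frac{43}{57}\right) = -217 + \frac{1721}{9006} = - \frac{1952581}{9006}$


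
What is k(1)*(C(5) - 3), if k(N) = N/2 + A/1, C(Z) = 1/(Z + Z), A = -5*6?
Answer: 1711/20 ≈ 85.550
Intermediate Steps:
A = -30
C(Z) = 1/(2*Z)
k(N) = -30 + N/2 (k(N) = N/2 - 30/1 = N*(1/2) - 30*1 = N/2 - 30 = -30 + N/2)
k(1)*(C(5) - 3) = (-30 + (1/2)*1)*((1/2)/5 - 3) = (-30 + 1/2)*((1/2)*(1/5) - 3) = -59*(1/10 - 3)/2 = -59/2*(-29/10) = 1711/20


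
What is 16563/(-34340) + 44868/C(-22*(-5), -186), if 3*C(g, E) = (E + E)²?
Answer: 4045568/8250185 ≈ 0.49036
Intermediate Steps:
C(g, E) = 4*E²/3 (C(g, E) = (E + E)²/3 = (2*E)²/3 = (4*E²)/3 = 4*E²/3)
16563/(-34340) + 44868/C(-22*(-5), -186) = 16563/(-34340) + 44868/(((4/3)*(-186)²)) = 16563*(-1/34340) + 44868/(((4/3)*34596)) = -16563/34340 + 44868/46128 = -16563/34340 + 44868*(1/46128) = -16563/34340 + 3739/3844 = 4045568/8250185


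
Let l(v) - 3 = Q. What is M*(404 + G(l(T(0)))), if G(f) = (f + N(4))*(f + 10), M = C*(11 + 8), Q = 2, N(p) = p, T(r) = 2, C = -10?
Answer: -102410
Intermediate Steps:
l(v) = 5 (l(v) = 3 + 2 = 5)
M = -190 (M = -10*(11 + 8) = -10*19 = -190)
G(f) = (4 + f)*(10 + f) (G(f) = (f + 4)*(f + 10) = (4 + f)*(10 + f))
M*(404 + G(l(T(0)))) = -190*(404 + (40 + 5² + 14*5)) = -190*(404 + (40 + 25 + 70)) = -190*(404 + 135) = -190*539 = -102410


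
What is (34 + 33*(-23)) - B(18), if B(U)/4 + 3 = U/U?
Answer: -717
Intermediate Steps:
B(U) = -8 (B(U) = -12 + 4*(U/U) = -12 + 4*1 = -12 + 4 = -8)
(34 + 33*(-23)) - B(18) = (34 + 33*(-23)) - 1*(-8) = (34 - 759) + 8 = -725 + 8 = -717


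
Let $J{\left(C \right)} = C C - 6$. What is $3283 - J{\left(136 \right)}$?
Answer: $-15207$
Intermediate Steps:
$J{\left(C \right)} = -6 + C^{2}$ ($J{\left(C \right)} = C^{2} - 6 = -6 + C^{2}$)
$3283 - J{\left(136 \right)} = 3283 - \left(-6 + 136^{2}\right) = 3283 - \left(-6 + 18496\right) = 3283 - 18490 = -15207$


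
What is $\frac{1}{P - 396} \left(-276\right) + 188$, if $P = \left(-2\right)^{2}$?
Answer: $\frac{18493}{98} \approx 188.7$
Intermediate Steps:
$P = 4$
$\frac{1}{P - 396} \left(-276\right) + 188 = \frac{1}{4 - 396} \left(-276\right) + 188 = \frac{1}{-392} \left(-276\right) + 188 = \left(- \frac{1}{392}\right) \left(-276\right) + 188 = \frac{69}{98} + 188 = \frac{18493}{98}$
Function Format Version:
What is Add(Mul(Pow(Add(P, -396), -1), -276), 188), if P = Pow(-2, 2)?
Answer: Rational(18493, 98) ≈ 188.70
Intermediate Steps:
P = 4
Add(Mul(Pow(Add(P, -396), -1), -276), 188) = Add(Mul(Pow(Add(4, -396), -1), -276), 188) = Add(Mul(Pow(-392, -1), -276), 188) = Add(Mul(Rational(-1, 392), -276), 188) = Add(Rational(69, 98), 188) = Rational(18493, 98)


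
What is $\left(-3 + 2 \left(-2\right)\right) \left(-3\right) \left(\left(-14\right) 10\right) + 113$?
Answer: $-2827$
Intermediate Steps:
$\left(-3 + 2 \left(-2\right)\right) \left(-3\right) \left(\left(-14\right) 10\right) + 113 = \left(-3 - 4\right) \left(-3\right) \left(-140\right) + 113 = \left(-7\right) \left(-3\right) \left(-140\right) + 113 = 21 \left(-140\right) + 113 = -2940 + 113 = -2827$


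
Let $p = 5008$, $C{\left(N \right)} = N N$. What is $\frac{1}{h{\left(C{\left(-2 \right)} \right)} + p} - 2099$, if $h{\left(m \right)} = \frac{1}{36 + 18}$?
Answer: $- \frac{567638813}{270433} \approx -2099.0$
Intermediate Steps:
$C{\left(N \right)} = N^{2}$
$h{\left(m \right)} = \frac{1}{54}$
$\frac{1}{h{\left(C{\left(-2 \right)} \right)} + p} - 2099 = \frac{1}{\frac{1}{54} + 5008} - 2099 = \frac{1}{\frac{270433}{54}} - 2099 = \frac{54}{270433} - 2099 = - \frac{567638813}{270433}$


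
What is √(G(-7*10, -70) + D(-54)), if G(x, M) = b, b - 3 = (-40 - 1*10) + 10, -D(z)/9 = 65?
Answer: I*√622 ≈ 24.94*I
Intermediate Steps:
D(z) = -585 (D(z) = -9*65 = -585)
b = -37 (b = 3 + ((-40 - 1*10) + 10) = 3 + ((-40 - 10) + 10) = 3 + (-50 + 10) = 3 - 40 = -37)
G(x, M) = -37
√(G(-7*10, -70) + D(-54)) = √(-37 - 585) = √(-622) = I*√622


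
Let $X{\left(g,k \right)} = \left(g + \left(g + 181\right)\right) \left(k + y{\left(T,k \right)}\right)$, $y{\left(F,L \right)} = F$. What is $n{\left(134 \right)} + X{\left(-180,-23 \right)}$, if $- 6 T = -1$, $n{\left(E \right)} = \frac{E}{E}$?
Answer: $\frac{24529}{6} \approx 4088.2$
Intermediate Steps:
$n{\left(E \right)} = 1$
$T = \frac{1}{6}$ ($T = \left(- \frac{1}{6}\right) \left(-1\right) = \frac{1}{6} \approx 0.16667$)
$X{\left(g,k \right)} = \left(181 + 2 g\right) \left(\frac{1}{6} + k\right)$ ($X{\left(g,k \right)} = \left(g + \left(g + 181\right)\right) \left(k + \frac{1}{6}\right) = \left(g + \left(181 + g\right)\right) \left(\frac{1}{6} + k\right) = \left(181 + 2 g\right) \left(\frac{1}{6} + k\right)$)
$n{\left(134 \right)} + X{\left(-180,-23 \right)} = 1 + \left(\frac{181}{6} + 181 \left(-23\right) + \frac{1}{3} \left(-180\right) + 2 \left(-180\right) \left(-23\right)\right) = 1 + \left(\frac{181}{6} - 4163 - 60 + 8280\right) = 1 + \frac{24523}{6} = \frac{24529}{6}$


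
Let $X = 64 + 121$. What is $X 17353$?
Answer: $3210305$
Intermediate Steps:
$X = 185$
$X 17353 = 185 \cdot 17353 = 3210305$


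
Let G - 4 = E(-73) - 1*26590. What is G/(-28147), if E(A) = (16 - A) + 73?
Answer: 26424/28147 ≈ 0.93879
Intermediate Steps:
E(A) = 89 - A
G = -26424 (G = 4 + ((89 - 1*(-73)) - 1*26590) = 4 + ((89 + 73) - 26590) = 4 + (162 - 26590) = 4 - 26428 = -26424)
G/(-28147) = -26424/(-28147) = -26424*(-1/28147) = 26424/28147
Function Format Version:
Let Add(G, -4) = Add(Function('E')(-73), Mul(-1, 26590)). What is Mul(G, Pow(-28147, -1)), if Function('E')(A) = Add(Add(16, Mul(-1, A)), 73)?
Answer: Rational(26424, 28147) ≈ 0.93879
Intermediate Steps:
Function('E')(A) = Add(89, Mul(-1, A))
G = -26424 (G = Add(4, Add(Add(89, Mul(-1, -73)), Mul(-1, 26590))) = Add(4, Add(Add(89, 73), -26590)) = Add(4, Add(162, -26590)) = Add(4, -26428) = -26424)
Mul(G, Pow(-28147, -1)) = Mul(-26424, Pow(-28147, -1)) = Mul(-26424, Rational(-1, 28147)) = Rational(26424, 28147)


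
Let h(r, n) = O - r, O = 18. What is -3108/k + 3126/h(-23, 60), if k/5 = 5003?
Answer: 78069462/1025615 ≈ 76.120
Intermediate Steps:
k = 25015 (k = 5*5003 = 25015)
h(r, n) = 18 - r
-3108/k + 3126/h(-23, 60) = -3108/25015 + 3126/(18 - 1*(-23)) = -3108*1/25015 + 3126/(18 + 23) = -3108/25015 + 3126/41 = 78069462/1025615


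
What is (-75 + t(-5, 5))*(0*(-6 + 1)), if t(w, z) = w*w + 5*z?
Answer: 0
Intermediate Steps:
t(w, z) = w² + 5*z
(-75 + t(-5, 5))*(0*(-6 + 1)) = (-75 + ((-5)² + 5*5))*(0*(-6 + 1)) = (-75 + (25 + 25))*(0*(-5)) = (-75 + 50)*0 = -25*0 = 0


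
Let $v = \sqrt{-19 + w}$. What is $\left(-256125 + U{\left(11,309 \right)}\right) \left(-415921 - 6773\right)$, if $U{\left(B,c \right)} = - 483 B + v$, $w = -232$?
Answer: $110508273972 - 422694 i \sqrt{251} \approx 1.1051 \cdot 10^{11} - 6.6967 \cdot 10^{6} i$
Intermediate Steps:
$v = i \sqrt{251}$ ($v = \sqrt{-19 - 232} = \sqrt{-251} = i \sqrt{251} \approx 15.843 i$)
$U{\left(B,c \right)} = - 483 B + i \sqrt{251}$
$\left(-256125 + U{\left(11,309 \right)}\right) \left(-415921 - 6773\right) = \left(-256125 + \left(\left(-483\right) 11 + i \sqrt{251}\right)\right) \left(-415921 - 6773\right) = \left(-256125 - \left(5313 - i \sqrt{251}\right)\right) \left(-422694\right) = \left(-261438 + i \sqrt{251}\right) \left(-422694\right) = 110508273972 - 422694 i \sqrt{251}$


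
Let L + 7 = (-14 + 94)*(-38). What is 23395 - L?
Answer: 26442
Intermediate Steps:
L = -3047 (L = -7 + (-14 + 94)*(-38) = -7 + 80*(-38) = -7 - 3040 = -3047)
23395 - L = 23395 - 1*(-3047) = 23395 + 3047 = 26442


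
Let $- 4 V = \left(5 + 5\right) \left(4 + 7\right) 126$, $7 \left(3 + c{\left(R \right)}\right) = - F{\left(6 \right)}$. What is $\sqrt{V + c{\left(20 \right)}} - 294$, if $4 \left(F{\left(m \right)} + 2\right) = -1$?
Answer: $-294 + \frac{i \sqrt{679665}}{14} \approx -294.0 + 58.887 i$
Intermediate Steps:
$F{\left(m \right)} = - \frac{9}{4}$ ($F{\left(m \right)} = -2 + \frac{1}{4} \left(-1\right) = -2 - \frac{1}{4} = - \frac{9}{4}$)
$c{\left(R \right)} = - \frac{75}{28}$ ($c{\left(R \right)} = -3 + \frac{\left(-1\right) \left(- \frac{9}{4}\right)}{7} = -3 + \frac{1}{7} \cdot \frac{9}{4} = -3 + \frac{9}{28} = - \frac{75}{28}$)
$V = -3465$ ($V = - \frac{\left(5 + 5\right) \left(4 + 7\right) 126}{4} = - \frac{10 \cdot 11 \cdot 126}{4} = - \frac{110 \cdot 126}{4} = \left(- \frac{1}{4}\right) 13860 = -3465$)
$\sqrt{V + c{\left(20 \right)}} - 294 = \sqrt{-3465 - \frac{75}{28}} - 294 = \sqrt{- \frac{97095}{28}} - 294 = \frac{i \sqrt{679665}}{14} - 294 = -294 + \frac{i \sqrt{679665}}{14}$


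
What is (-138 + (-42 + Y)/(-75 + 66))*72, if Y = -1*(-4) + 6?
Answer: -9680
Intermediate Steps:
Y = 10 (Y = 4 + 6 = 10)
(-138 + (-42 + Y)/(-75 + 66))*72 = (-138 + (-42 + 10)/(-75 + 66))*72 = (-138 - 32/(-9))*72 = (-138 - 32*(-1/9))*72 = (-138 + 32/9)*72 = -1210/9*72 = -9680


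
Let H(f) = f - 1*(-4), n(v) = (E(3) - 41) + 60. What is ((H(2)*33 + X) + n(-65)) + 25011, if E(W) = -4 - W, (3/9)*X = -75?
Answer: 24996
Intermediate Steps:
X = -225 (X = 3*(-75) = -225)
n(v) = 12 (n(v) = ((-4 - 1*3) - 41) + 60 = ((-4 - 3) - 41) + 60 = (-7 - 41) + 60 = -48 + 60 = 12)
H(f) = 4 + f (H(f) = f + 4 = 4 + f)
((H(2)*33 + X) + n(-65)) + 25011 = (((4 + 2)*33 - 225) + 12) + 25011 = ((6*33 - 225) + 12) + 25011 = ((198 - 225) + 12) + 25011 = (-27 + 12) + 25011 = -15 + 25011 = 24996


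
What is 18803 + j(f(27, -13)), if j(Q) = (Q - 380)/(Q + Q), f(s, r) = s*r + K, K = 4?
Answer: 13050009/694 ≈ 18804.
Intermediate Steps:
f(s, r) = 4 + r*s (f(s, r) = s*r + 4 = r*s + 4 = 4 + r*s)
j(Q) = (-380 + Q)/(2*Q) (j(Q) = (-380 + Q)/((2*Q)) = (-380 + Q)*(1/(2*Q)) = (-380 + Q)/(2*Q))
18803 + j(f(27, -13)) = 18803 + (-380 + (4 - 13*27))/(2*(4 - 13*27)) = 18803 + (-380 + (4 - 351))/(2*(4 - 351)) = 18803 + (½)*(-380 - 347)/(-347) = 18803 + (½)*(-1/347)*(-727) = 18803 + 727/694 = 13050009/694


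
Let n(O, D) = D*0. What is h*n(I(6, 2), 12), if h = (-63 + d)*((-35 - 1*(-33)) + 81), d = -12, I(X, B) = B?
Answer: 0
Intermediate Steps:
h = -5925 (h = (-63 - 12)*((-35 - 1*(-33)) + 81) = -75*((-35 + 33) + 81) = -75*(-2 + 81) = -75*79 = -5925)
n(O, D) = 0
h*n(I(6, 2), 12) = -5925*0 = 0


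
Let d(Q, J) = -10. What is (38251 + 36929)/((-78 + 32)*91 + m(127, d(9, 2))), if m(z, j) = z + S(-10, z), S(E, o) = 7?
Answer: -18795/1013 ≈ -18.554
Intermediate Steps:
m(z, j) = 7 + z (m(z, j) = z + 7 = 7 + z)
(38251 + 36929)/((-78 + 32)*91 + m(127, d(9, 2))) = (38251 + 36929)/((-78 + 32)*91 + (7 + 127)) = 75180/(-46*91 + 134) = 75180/(-4186 + 134) = 75180/(-4052) = 75180*(-1/4052) = -18795/1013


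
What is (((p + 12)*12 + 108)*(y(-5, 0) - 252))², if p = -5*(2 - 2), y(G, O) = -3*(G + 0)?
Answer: 3566956176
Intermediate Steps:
y(G, O) = -3*G
p = 0 (p = -5*0 = 0)
(((p + 12)*12 + 108)*(y(-5, 0) - 252))² = (((0 + 12)*12 + 108)*(-3*(-5) - 252))² = ((12*12 + 108)*(15 - 252))² = ((144 + 108)*(-237))² = (252*(-237))² = (-59724)² = 3566956176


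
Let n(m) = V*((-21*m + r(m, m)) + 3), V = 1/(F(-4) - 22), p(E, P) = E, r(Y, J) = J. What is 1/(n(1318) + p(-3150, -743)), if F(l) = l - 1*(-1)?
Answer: -25/52393 ≈ -0.00047716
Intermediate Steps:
F(l) = 1 + l (F(l) = l + 1 = 1 + l)
V = -1/25 (V = 1/((1 - 4) - 22) = 1/(-3 - 22) = 1/(-25) = -1/25 ≈ -0.040000)
n(m) = -3/25 + 4*m/5 (n(m) = -((-21*m + m) + 3)/25 = -(-20*m + 3)/25 = -(3 - 20*m)/25 = -3/25 + 4*m/5)
1/(n(1318) + p(-3150, -743)) = 1/((-3/25 + (⅘)*1318) - 3150) = 1/((-3/25 + 5272/5) - 3150) = 1/(26357/25 - 3150) = 1/(-52393/25) = -25/52393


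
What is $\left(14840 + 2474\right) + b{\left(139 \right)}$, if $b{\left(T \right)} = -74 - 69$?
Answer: $17171$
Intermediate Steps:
$b{\left(T \right)} = -143$
$\left(14840 + 2474\right) + b{\left(139 \right)} = \left(14840 + 2474\right) - 143 = 17314 - 143 = 17171$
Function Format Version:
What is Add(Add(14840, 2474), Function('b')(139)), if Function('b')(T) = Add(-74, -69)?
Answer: 17171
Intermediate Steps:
Function('b')(T) = -143
Add(Add(14840, 2474), Function('b')(139)) = Add(Add(14840, 2474), -143) = Add(17314, -143) = 17171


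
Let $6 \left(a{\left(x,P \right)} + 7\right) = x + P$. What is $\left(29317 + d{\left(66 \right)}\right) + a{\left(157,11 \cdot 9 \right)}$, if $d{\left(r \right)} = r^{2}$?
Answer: $\frac{101126}{3} \approx 33709.0$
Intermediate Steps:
$a{\left(x,P \right)} = -7 + \frac{P}{6} + \frac{x}{6}$ ($a{\left(x,P \right)} = -7 + \frac{x + P}{6} = -7 + \frac{P + x}{6} = -7 + \left(\frac{P}{6} + \frac{x}{6}\right) = -7 + \frac{P}{6} + \frac{x}{6}$)
$\left(29317 + d{\left(66 \right)}\right) + a{\left(157,11 \cdot 9 \right)} = \left(29317 + 66^{2}\right) + \left(-7 + \frac{11 \cdot 9}{6} + \frac{1}{6} \cdot 157\right) = \left(29317 + 4356\right) + \left(-7 + \frac{1}{6} \cdot 99 + \frac{157}{6}\right) = 33673 + \left(-7 + \frac{33}{2} + \frac{157}{6}\right) = 33673 + \frac{107}{3} = \frac{101126}{3}$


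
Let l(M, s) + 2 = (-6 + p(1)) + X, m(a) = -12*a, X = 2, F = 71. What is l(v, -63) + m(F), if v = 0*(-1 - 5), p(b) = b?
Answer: -857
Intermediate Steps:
v = 0 (v = 0*(-6) = 0)
l(M, s) = -5 (l(M, s) = -2 + ((-6 + 1) + 2) = -2 + (-5 + 2) = -2 - 3 = -5)
l(v, -63) + m(F) = -5 - 12*71 = -5 - 852 = -857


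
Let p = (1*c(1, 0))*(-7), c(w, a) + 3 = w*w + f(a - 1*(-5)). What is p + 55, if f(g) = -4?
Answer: 97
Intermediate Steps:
c(w, a) = -7 + w**2 (c(w, a) = -3 + (w*w - 4) = -3 + (w**2 - 4) = -3 + (-4 + w**2) = -7 + w**2)
p = 42 (p = (1*(-7 + 1**2))*(-7) = (1*(-7 + 1))*(-7) = (1*(-6))*(-7) = -6*(-7) = 42)
p + 55 = 42 + 55 = 97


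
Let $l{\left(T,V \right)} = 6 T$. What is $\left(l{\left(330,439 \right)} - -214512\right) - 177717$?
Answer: $38775$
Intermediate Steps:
$\left(l{\left(330,439 \right)} - -214512\right) - 177717 = \left(6 \cdot 330 - -214512\right) - 177717 = \left(1980 + 214512\right) - 177717 = 216492 - 177717 = 38775$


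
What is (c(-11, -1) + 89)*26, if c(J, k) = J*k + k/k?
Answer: 2626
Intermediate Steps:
c(J, k) = 1 + J*k (c(J, k) = J*k + 1 = 1 + J*k)
(c(-11, -1) + 89)*26 = ((1 - 11*(-1)) + 89)*26 = ((1 + 11) + 89)*26 = (12 + 89)*26 = 101*26 = 2626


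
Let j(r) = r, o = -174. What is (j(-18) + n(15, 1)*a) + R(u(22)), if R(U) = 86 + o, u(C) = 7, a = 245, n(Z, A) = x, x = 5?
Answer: 1119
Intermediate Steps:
n(Z, A) = 5
R(U) = -88 (R(U) = 86 - 174 = -88)
(j(-18) + n(15, 1)*a) + R(u(22)) = (-18 + 5*245) - 88 = (-18 + 1225) - 88 = 1207 - 88 = 1119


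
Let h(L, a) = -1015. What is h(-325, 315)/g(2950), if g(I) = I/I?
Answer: -1015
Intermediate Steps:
g(I) = 1
h(-325, 315)/g(2950) = -1015/1 = -1015*1 = -1015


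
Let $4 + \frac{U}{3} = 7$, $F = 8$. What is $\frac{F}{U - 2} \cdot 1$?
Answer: $\frac{8}{7} \approx 1.1429$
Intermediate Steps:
$U = 9$ ($U = -12 + 3 \cdot 7 = -12 + 21 = 9$)
$\frac{F}{U - 2} \cdot 1 = \frac{1}{9 - 2} \cdot 8 \cdot 1 = \frac{1}{7} \cdot 8 \cdot 1 = \frac{8}{7} \cdot 1 = \frac{8}{7}$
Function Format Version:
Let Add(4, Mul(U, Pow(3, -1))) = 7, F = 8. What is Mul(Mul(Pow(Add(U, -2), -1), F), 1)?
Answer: Rational(8, 7) ≈ 1.1429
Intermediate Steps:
U = 9 (U = Add(-12, Mul(3, 7)) = Add(-12, 21) = 9)
Mul(Mul(Pow(Add(U, -2), -1), F), 1) = Mul(Mul(Pow(Add(9, -2), -1), 8), 1) = Mul(Mul(Pow(7, -1), 8), 1) = Mul(Mul(Rational(1, 7), 8), 1) = Mul(Rational(8, 7), 1) = Rational(8, 7)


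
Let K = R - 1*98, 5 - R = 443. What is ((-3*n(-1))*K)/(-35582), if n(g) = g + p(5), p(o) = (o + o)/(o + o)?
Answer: 0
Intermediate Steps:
p(o) = 1 (p(o) = (2*o)/((2*o)) = (2*o)*(1/(2*o)) = 1)
R = -438 (R = 5 - 1*443 = 5 - 443 = -438)
n(g) = 1 + g (n(g) = g + 1 = 1 + g)
K = -536 (K = -438 - 1*98 = -438 - 98 = -536)
((-3*n(-1))*K)/(-35582) = (-3*(1 - 1)*(-536))/(-35582) = (-3*0*(-536))*(-1/35582) = (0*(-536))*(-1/35582) = 0*(-1/35582) = 0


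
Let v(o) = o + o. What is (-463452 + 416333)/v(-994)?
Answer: 47119/1988 ≈ 23.702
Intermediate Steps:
v(o) = 2*o
(-463452 + 416333)/v(-994) = (-463452 + 416333)/((2*(-994))) = -47119/(-1988) = -47119*(-1/1988) = 47119/1988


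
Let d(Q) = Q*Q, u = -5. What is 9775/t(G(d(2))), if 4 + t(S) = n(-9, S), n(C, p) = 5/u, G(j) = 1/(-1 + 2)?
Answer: -1955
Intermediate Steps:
d(Q) = Q**2
G(j) = 1 (G(j) = 1/1 = 1)
n(C, p) = -1 (n(C, p) = 5/(-5) = 5*(-1/5) = -1)
t(S) = -5 (t(S) = -4 - 1 = -5)
9775/t(G(d(2))) = 9775/(-5) = 9775*(-1/5) = -1955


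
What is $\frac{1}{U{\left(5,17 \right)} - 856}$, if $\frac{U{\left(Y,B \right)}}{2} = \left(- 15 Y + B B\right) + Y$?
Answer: $- \frac{1}{418} \approx -0.0023923$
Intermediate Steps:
$U{\left(Y,B \right)} = - 28 Y + 2 B^{2}$ ($U{\left(Y,B \right)} = 2 \left(\left(- 15 Y + B B\right) + Y\right) = 2 \left(\left(- 15 Y + B^{2}\right) + Y\right) = 2 \left(\left(B^{2} - 15 Y\right) + Y\right) = 2 \left(B^{2} - 14 Y\right) = - 28 Y + 2 B^{2}$)
$\frac{1}{U{\left(5,17 \right)} - 856} = \frac{1}{\left(\left(-28\right) 5 + 2 \cdot 17^{2}\right) - 856} = \frac{1}{\left(-140 + 2 \cdot 289\right) - 856} = \frac{1}{\left(-140 + 578\right) - 856} = \frac{1}{438 - 856} = \frac{1}{-418} = - \frac{1}{418}$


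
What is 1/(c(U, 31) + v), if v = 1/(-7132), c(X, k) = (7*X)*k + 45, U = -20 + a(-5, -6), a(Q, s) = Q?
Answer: -7132/38370161 ≈ -0.00018587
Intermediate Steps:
U = -25 (U = -20 - 5 = -25)
c(X, k) = 45 + 7*X*k (c(X, k) = 7*X*k + 45 = 45 + 7*X*k)
v = -1/7132 ≈ -0.00014021
1/(c(U, 31) + v) = 1/((45 + 7*(-25)*31) - 1/7132) = 1/((45 - 5425) - 1/7132) = 1/(-5380 - 1/7132) = 1/(-38370161/7132) = -7132/38370161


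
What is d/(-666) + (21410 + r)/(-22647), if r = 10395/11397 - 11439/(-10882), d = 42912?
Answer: -2264755765066691/34640999900202 ≈ -65.378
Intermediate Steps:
r = 81162891/41340718 (r = 10395*(1/11397) - 11439*(-1/10882) = 3465/3799 + 11439/10882 = 81162891/41340718 ≈ 1.9633)
d/(-666) + (21410 + r)/(-22647) = 42912/(-666) + (21410 + 81162891/41340718)/(-22647) = 42912*(-1/666) + (885185935271/41340718)*(-1/22647) = -2384/37 - 885185935271/936243240546 = -2264755765066691/34640999900202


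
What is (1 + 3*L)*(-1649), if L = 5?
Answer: -26384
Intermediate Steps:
(1 + 3*L)*(-1649) = (1 + 3*5)*(-1649) = (1 + 15)*(-1649) = 16*(-1649) = -26384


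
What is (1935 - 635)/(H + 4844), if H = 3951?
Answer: 260/1759 ≈ 0.14781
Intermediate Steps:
(1935 - 635)/(H + 4844) = (1935 - 635)/(3951 + 4844) = 1300/8795 = 1300*(1/8795) = 260/1759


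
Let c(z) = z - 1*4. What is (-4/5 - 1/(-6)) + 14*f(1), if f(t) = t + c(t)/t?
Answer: -859/30 ≈ -28.633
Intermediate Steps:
c(z) = -4 + z (c(z) = z - 4 = -4 + z)
f(t) = t + (-4 + t)/t
(-4/5 - 1/(-6)) + 14*f(1) = (-4/5 - 1/(-6)) + 14*(1 + 1 - 4/1) = (-4*⅕ - 1*(-⅙)) + 14*(1 + 1 - 4*1) = (-⅘ + ⅙) + 14*(1 + 1 - 4) = -19/30 + 14*(-2) = -19/30 - 28 = -859/30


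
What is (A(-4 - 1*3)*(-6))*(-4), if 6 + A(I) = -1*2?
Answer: -192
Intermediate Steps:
A(I) = -8 (A(I) = -6 - 1*2 = -6 - 2 = -8)
(A(-4 - 1*3)*(-6))*(-4) = -8*(-6)*(-4) = 48*(-4) = -192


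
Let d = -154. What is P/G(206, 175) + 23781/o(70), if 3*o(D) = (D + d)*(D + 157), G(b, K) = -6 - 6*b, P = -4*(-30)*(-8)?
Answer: -3905707/1315692 ≈ -2.9686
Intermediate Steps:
P = -960 (P = 120*(-8) = -960)
o(D) = (-154 + D)*(157 + D)/3 (o(D) = ((D - 154)*(D + 157))/3 = ((-154 + D)*(157 + D))/3 = (-154 + D)*(157 + D)/3)
P/G(206, 175) + 23781/o(70) = -960/(-6 - 6*206) + 23781/(-24178/3 + 70 + (⅓)*70²) = -960/(-6 - 1236) + 23781/(-24178/3 + 70 + (⅓)*4900) = -960/(-1242) + 23781/(-24178/3 + 70 + 4900/3) = -960*(-1/1242) + 23781/(-6356) = 160/207 + 23781*(-1/6356) = 160/207 - 23781/6356 = -3905707/1315692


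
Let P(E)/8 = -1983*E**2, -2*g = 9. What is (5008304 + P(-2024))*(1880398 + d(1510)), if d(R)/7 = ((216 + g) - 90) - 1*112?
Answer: -122198362554375720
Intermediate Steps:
g = -9/2 (g = -1/2*9 = -9/2 ≈ -4.5000)
P(E) = -15864*E**2 (P(E) = 8*(-1983*E**2) = -15864*E**2)
d(R) = 133/2 (d(R) = 7*(((216 - 9/2) - 90) - 1*112) = 7*((423/2 - 90) - 112) = 7*(243/2 - 112) = 7*(19/2) = 133/2)
(5008304 + P(-2024))*(1880398 + d(1510)) = (5008304 - 15864*(-2024)**2)*(1880398 + 133/2) = (5008304 - 15864*4096576)*(3760929/2) = (5008304 - 64988081664)*(3760929/2) = -64983073360*3760929/2 = -122198362554375720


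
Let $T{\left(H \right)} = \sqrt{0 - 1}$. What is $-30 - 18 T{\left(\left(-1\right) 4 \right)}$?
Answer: $-30 - 18 i \approx -30.0 - 18.0 i$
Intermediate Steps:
$T{\left(H \right)} = i$ ($T{\left(H \right)} = \sqrt{-1} = i$)
$-30 - 18 T{\left(\left(-1\right) 4 \right)} = -30 - 18 i$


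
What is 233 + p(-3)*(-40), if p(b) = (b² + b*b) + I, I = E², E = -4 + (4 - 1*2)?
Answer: -647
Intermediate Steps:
E = -2 (E = -4 + (4 - 2) = -4 + 2 = -2)
I = 4 (I = (-2)² = 4)
p(b) = 4 + 2*b² (p(b) = (b² + b*b) + 4 = (b² + b²) + 4 = 2*b² + 4 = 4 + 2*b²)
233 + p(-3)*(-40) = 233 + (4 + 2*(-3)²)*(-40) = 233 + (4 + 2*9)*(-40) = 233 + (4 + 18)*(-40) = 233 + 22*(-40) = 233 - 880 = -647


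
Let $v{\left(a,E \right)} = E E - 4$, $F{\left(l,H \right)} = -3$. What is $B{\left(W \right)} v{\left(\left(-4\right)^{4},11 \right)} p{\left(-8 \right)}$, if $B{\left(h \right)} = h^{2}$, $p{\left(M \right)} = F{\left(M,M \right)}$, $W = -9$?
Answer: $-28431$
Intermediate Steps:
$p{\left(M \right)} = -3$
$v{\left(a,E \right)} = -4 + E^{2}$ ($v{\left(a,E \right)} = E^{2} - 4 = -4 + E^{2}$)
$B{\left(W \right)} v{\left(\left(-4\right)^{4},11 \right)} p{\left(-8 \right)} = \left(-9\right)^{2} \left(-4 + 11^{2}\right) \left(-3\right) = 81 \left(-4 + 121\right) \left(-3\right) = 81 \cdot 117 \left(-3\right) = 9477 \left(-3\right) = -28431$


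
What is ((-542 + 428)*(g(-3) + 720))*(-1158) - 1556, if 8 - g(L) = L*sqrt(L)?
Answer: 96103180 + 396036*I*sqrt(3) ≈ 9.6103e+7 + 6.8595e+5*I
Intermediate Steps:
g(L) = 8 - L**(3/2) (g(L) = 8 - L*sqrt(L) = 8 - L**(3/2))
((-542 + 428)*(g(-3) + 720))*(-1158) - 1556 = ((-542 + 428)*((8 - (-3)**(3/2)) + 720))*(-1158) - 1556 = -114*((8 - (-3)*I*sqrt(3)) + 720)*(-1158) - 1556 = -114*((8 + 3*I*sqrt(3)) + 720)*(-1158) - 1556 = -114*(728 + 3*I*sqrt(3))*(-1158) - 1556 = (-82992 - 342*I*sqrt(3))*(-1158) - 1556 = (96104736 + 396036*I*sqrt(3)) - 1556 = 96103180 + 396036*I*sqrt(3)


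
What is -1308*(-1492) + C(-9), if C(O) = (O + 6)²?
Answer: 1951545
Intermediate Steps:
C(O) = (6 + O)²
-1308*(-1492) + C(-9) = -1308*(-1492) + (6 - 9)² = 1951536 + (-3)² = 1951536 + 9 = 1951545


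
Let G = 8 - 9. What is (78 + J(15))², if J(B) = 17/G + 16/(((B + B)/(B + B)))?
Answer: 5929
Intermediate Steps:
G = -1
J(B) = -1 (J(B) = 17/(-1) + 16/(((B + B)/(B + B))) = 17*(-1) + 16/(((2*B)/((2*B)))) = -17 + 16/(((2*B)*(1/(2*B)))) = -17 + 16/1 = -17 + 16*1 = -17 + 16 = -1)
(78 + J(15))² = (78 - 1)² = 77² = 5929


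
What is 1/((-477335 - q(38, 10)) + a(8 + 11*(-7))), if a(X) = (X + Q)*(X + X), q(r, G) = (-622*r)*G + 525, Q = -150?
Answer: -1/211278 ≈ -4.7331e-6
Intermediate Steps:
q(r, G) = 525 - 622*G*r (q(r, G) = -622*G*r + 525 = 525 - 622*G*r)
a(X) = 2*X*(-150 + X) (a(X) = (X - 150)*(X + X) = (-150 + X)*(2*X) = 2*X*(-150 + X))
1/((-477335 - q(38, 10)) + a(8 + 11*(-7))) = 1/((-477335 - (525 - 622*10*38)) + 2*(8 + 11*(-7))*(-150 + (8 + 11*(-7)))) = 1/((-477335 - (525 - 236360)) + 2*(8 - 77)*(-150 + (8 - 77))) = 1/((-477335 - 1*(-235835)) + 2*(-69)*(-150 - 69)) = 1/((-477335 + 235835) + 2*(-69)*(-219)) = 1/(-241500 + 30222) = 1/(-211278) = -1/211278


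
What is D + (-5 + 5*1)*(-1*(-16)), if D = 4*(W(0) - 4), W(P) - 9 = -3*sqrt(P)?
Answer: 20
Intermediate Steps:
W(P) = 9 - 3*sqrt(P)
D = 20 (D = 4*((9 - 3*sqrt(0)) - 4) = 4*((9 - 3*0) - 4) = 4*((9 + 0) - 4) = 4*(9 - 4) = 4*5 = 20)
D + (-5 + 5*1)*(-1*(-16)) = 20 + (-5 + 5*1)*(-1*(-16)) = 20 + (-5 + 5)*16 = 20 + 0*16 = 20 + 0 = 20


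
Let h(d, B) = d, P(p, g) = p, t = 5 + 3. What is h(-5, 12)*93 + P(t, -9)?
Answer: -457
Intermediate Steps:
t = 8
h(-5, 12)*93 + P(t, -9) = -5*93 + 8 = -465 + 8 = -457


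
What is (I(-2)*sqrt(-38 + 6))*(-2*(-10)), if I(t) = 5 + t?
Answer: 240*I*sqrt(2) ≈ 339.41*I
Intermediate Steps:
(I(-2)*sqrt(-38 + 6))*(-2*(-10)) = ((5 - 2)*sqrt(-38 + 6))*(-2*(-10)) = (3*sqrt(-32))*20 = (3*(4*I*sqrt(2)))*20 = (12*I*sqrt(2))*20 = 240*I*sqrt(2)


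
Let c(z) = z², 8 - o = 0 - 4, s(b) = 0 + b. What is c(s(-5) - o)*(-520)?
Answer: -150280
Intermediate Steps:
s(b) = b
o = 12 (o = 8 - (0 - 4) = 8 - 1*(-4) = 8 + 4 = 12)
c(s(-5) - o)*(-520) = (-5 - 1*12)²*(-520) = (-5 - 12)²*(-520) = (-17)²*(-520) = 289*(-520) = -150280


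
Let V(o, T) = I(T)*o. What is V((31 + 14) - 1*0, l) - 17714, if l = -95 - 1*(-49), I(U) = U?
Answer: -19784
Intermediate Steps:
l = -46 (l = -95 + 49 = -46)
V(o, T) = T*o
V((31 + 14) - 1*0, l) - 17714 = -46*((31 + 14) - 1*0) - 17714 = -46*(45 + 0) - 17714 = -46*45 - 17714 = -2070 - 17714 = -19784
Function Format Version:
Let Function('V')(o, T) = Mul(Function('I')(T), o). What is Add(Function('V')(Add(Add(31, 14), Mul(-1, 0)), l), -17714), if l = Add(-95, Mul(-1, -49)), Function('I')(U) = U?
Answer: -19784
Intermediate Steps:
l = -46 (l = Add(-95, 49) = -46)
Function('V')(o, T) = Mul(T, o)
Add(Function('V')(Add(Add(31, 14), Mul(-1, 0)), l), -17714) = Add(Mul(-46, Add(Add(31, 14), Mul(-1, 0))), -17714) = Add(Mul(-46, Add(45, 0)), -17714) = Add(Mul(-46, 45), -17714) = Add(-2070, -17714) = -19784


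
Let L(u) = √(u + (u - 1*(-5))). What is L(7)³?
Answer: 19*√19 ≈ 82.819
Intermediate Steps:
L(u) = √(5 + 2*u) (L(u) = √(u + (u + 5)) = √(u + (5 + u)) = √(5 + 2*u))
L(7)³ = (√(5 + 2*7))³ = (√(5 + 14))³ = (√19)³ = 19*√19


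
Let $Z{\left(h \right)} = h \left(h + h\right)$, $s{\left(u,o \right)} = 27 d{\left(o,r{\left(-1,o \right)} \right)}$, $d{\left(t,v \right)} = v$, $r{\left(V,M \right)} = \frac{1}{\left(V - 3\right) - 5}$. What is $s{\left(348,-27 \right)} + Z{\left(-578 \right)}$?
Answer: $668165$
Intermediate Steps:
$r{\left(V,M \right)} = \frac{1}{-8 + V}$ ($r{\left(V,M \right)} = \frac{1}{\left(V - 3\right) - 5} = \frac{1}{\left(-3 + V\right) - 5} = \frac{1}{-8 + V}$)
$s{\left(u,o \right)} = -3$ ($s{\left(u,o \right)} = \frac{27}{-8 - 1} = \frac{27}{-9} = 27 \left(- \frac{1}{9}\right) = -3$)
$Z{\left(h \right)} = 2 h^{2}$ ($Z{\left(h \right)} = h 2 h = 2 h^{2}$)
$s{\left(348,-27 \right)} + Z{\left(-578 \right)} = -3 + 2 \left(-578\right)^{2} = -3 + 2 \cdot 334084 = -3 + 668168 = 668165$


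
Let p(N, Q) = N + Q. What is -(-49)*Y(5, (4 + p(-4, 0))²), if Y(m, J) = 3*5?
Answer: 735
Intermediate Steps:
Y(m, J) = 15
-(-49)*Y(5, (4 + p(-4, 0))²) = -(-49)*15 = -1*(-735) = 735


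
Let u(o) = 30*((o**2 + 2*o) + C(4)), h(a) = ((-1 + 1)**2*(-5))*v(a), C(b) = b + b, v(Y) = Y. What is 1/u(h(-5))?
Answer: 1/240 ≈ 0.0041667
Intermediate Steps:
C(b) = 2*b
h(a) = 0 (h(a) = ((-1 + 1)**2*(-5))*a = (0**2*(-5))*a = (0*(-5))*a = 0*a = 0)
u(o) = 240 + 30*o**2 + 60*o (u(o) = 30*((o**2 + 2*o) + 2*4) = 30*((o**2 + 2*o) + 8) = 30*(8 + o**2 + 2*o) = 240 + 30*o**2 + 60*o)
1/u(h(-5)) = 1/(240 + 30*0**2 + 60*0) = 1/(240 + 30*0 + 0) = 1/(240 + 0 + 0) = 1/240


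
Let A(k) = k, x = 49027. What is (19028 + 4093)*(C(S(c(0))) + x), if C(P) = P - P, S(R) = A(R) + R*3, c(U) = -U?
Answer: 1133553267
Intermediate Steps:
S(R) = 4*R (S(R) = R + R*3 = R + 3*R = 4*R)
C(P) = 0
(19028 + 4093)*(C(S(c(0))) + x) = (19028 + 4093)*(0 + 49027) = 23121*49027 = 1133553267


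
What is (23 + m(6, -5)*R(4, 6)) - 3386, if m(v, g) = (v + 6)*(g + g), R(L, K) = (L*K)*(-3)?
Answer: 5277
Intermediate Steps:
R(L, K) = -3*K*L (R(L, K) = (K*L)*(-3) = -3*K*L)
m(v, g) = 2*g*(6 + v) (m(v, g) = (6 + v)*(2*g) = 2*g*(6 + v))
(23 + m(6, -5)*R(4, 6)) - 3386 = (23 + (2*(-5)*(6 + 6))*(-3*6*4)) - 3386 = (23 + (2*(-5)*12)*(-72)) - 3386 = (23 - 120*(-72)) - 3386 = (23 + 8640) - 3386 = 8663 - 3386 = 5277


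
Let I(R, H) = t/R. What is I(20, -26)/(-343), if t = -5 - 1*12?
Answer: 17/6860 ≈ 0.0024781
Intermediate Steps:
t = -17 (t = -5 - 12 = -17)
I(R, H) = -17/R
I(20, -26)/(-343) = -17/20/(-343) = -17*1/20*(-1/343) = -17/20*(-1/343) = 17/6860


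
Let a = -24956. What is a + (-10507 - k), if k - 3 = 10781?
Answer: -46247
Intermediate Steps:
k = 10784 (k = 3 + 10781 = 10784)
a + (-10507 - k) = -24956 + (-10507 - 1*10784) = -24956 + (-10507 - 10784) = -24956 - 21291 = -46247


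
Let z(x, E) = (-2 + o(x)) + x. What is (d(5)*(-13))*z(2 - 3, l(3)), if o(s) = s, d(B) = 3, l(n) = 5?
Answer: 156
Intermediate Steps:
z(x, E) = -2 + 2*x (z(x, E) = (-2 + x) + x = -2 + 2*x)
(d(5)*(-13))*z(2 - 3, l(3)) = (3*(-13))*(-2 + 2*(2 - 3)) = -39*(-2 + 2*(-1)) = -39*(-2 - 2) = -39*(-4) = 156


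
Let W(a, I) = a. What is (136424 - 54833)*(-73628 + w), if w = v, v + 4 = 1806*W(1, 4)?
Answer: -5860355166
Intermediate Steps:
v = 1802 (v = -4 + 1806*1 = -4 + 1806 = 1802)
w = 1802
(136424 - 54833)*(-73628 + w) = (136424 - 54833)*(-73628 + 1802) = 81591*(-71826) = -5860355166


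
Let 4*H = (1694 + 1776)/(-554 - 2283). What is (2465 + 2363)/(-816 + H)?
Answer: -27394072/4631719 ≈ -5.9145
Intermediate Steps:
H = -1735/5674 (H = ((1694 + 1776)/(-554 - 2283))/4 = (3470/(-2837))/4 = (3470*(-1/2837))/4 = (1/4)*(-3470/2837) = -1735/5674 ≈ -0.30578)
(2465 + 2363)/(-816 + H) = (2465 + 2363)/(-816 - 1735/5674) = 4828/(-4631719/5674) = 4828*(-5674/4631719) = -27394072/4631719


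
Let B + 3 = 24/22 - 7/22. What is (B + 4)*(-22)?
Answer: -39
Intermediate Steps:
B = -49/22 (B = -3 + (24/22 - 7/22) = -3 + (24*(1/22) - 7*1/22) = -3 + (12/11 - 7/22) = -3 + 17/22 = -49/22 ≈ -2.2273)
(B + 4)*(-22) = (-49/22 + 4)*(-22) = (39/22)*(-22) = -39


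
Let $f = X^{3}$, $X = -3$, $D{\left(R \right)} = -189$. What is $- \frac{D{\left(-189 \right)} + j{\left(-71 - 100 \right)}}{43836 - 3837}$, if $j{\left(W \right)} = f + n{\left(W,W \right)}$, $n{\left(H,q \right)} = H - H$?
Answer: $\frac{72}{13333} \approx 0.0054001$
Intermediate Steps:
$n{\left(H,q \right)} = 0$
$f = -27$ ($f = \left(-3\right)^{3} = -27$)
$j{\left(W \right)} = -27$ ($j{\left(W \right)} = -27 + 0 = -27$)
$- \frac{D{\left(-189 \right)} + j{\left(-71 - 100 \right)}}{43836 - 3837} = - \frac{-189 - 27}{43836 - 3837} = - \frac{-216}{39999} = \left(-1\right) \left(- \frac{72}{13333}\right) = \frac{72}{13333}$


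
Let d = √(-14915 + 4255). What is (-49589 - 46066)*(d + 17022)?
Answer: -1628239410 - 191310*I*√2665 ≈ -1.6282e+9 - 9.8761e+6*I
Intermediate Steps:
d = 2*I*√2665 (d = √(-10660) = 2*I*√2665 ≈ 103.25*I)
(-49589 - 46066)*(d + 17022) = (-49589 - 46066)*(2*I*√2665 + 17022) = -95655*(17022 + 2*I*√2665) = -1628239410 - 191310*I*√2665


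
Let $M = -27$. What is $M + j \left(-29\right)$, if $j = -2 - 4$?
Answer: $147$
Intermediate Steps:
$j = -6$ ($j = -2 - 4 = -6$)
$M + j \left(-29\right) = -27 - -174 = -27 + 174 = 147$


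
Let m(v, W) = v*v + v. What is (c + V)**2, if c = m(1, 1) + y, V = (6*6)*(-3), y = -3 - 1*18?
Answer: 16129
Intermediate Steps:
y = -21 (y = -3 - 18 = -21)
m(v, W) = v + v**2 (m(v, W) = v**2 + v = v + v**2)
V = -108 (V = 36*(-3) = -108)
c = -19 (c = 1*(1 + 1) - 21 = 1*2 - 21 = 2 - 21 = -19)
(c + V)**2 = (-19 - 108)**2 = (-127)**2 = 16129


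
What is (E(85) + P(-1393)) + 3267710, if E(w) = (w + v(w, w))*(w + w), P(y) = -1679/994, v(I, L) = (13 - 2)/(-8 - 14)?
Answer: 3262380871/994 ≈ 3.2821e+6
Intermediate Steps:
v(I, L) = -1/2 (v(I, L) = 11/(-22) = 11*(-1/22) = -1/2)
P(y) = -1679/994 (P(y) = -1679*1/994 = -1679/994)
E(w) = 2*w*(-1/2 + w) (E(w) = (w - 1/2)*(w + w) = (-1/2 + w)*(2*w) = 2*w*(-1/2 + w))
(E(85) + P(-1393)) + 3267710 = (85*(-1 + 2*85) - 1679/994) + 3267710 = (85*(-1 + 170) - 1679/994) + 3267710 = (85*169 - 1679/994) + 3267710 = (14365 - 1679/994) + 3267710 = 14277131/994 + 3267710 = 3262380871/994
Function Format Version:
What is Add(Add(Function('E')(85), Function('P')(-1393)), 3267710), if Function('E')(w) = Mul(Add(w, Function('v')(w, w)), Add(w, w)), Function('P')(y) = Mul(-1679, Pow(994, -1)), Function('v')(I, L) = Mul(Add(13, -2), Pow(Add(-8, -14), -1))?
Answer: Rational(3262380871, 994) ≈ 3.2821e+6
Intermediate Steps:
Function('v')(I, L) = Rational(-1, 2) (Function('v')(I, L) = Mul(11, Pow(-22, -1)) = Mul(11, Rational(-1, 22)) = Rational(-1, 2))
Function('P')(y) = Rational(-1679, 994) (Function('P')(y) = Mul(-1679, Rational(1, 994)) = Rational(-1679, 994))
Function('E')(w) = Mul(2, w, Add(Rational(-1, 2), w)) (Function('E')(w) = Mul(Add(w, Rational(-1, 2)), Add(w, w)) = Mul(Add(Rational(-1, 2), w), Mul(2, w)) = Mul(2, w, Add(Rational(-1, 2), w)))
Add(Add(Function('E')(85), Function('P')(-1393)), 3267710) = Add(Add(Mul(85, Add(-1, Mul(2, 85))), Rational(-1679, 994)), 3267710) = Add(Add(Mul(85, Add(-1, 170)), Rational(-1679, 994)), 3267710) = Add(Add(Mul(85, 169), Rational(-1679, 994)), 3267710) = Add(Add(14365, Rational(-1679, 994)), 3267710) = Add(Rational(14277131, 994), 3267710) = Rational(3262380871, 994)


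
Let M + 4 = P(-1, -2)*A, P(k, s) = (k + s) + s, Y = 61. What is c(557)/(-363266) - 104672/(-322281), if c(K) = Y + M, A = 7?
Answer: 19008344285/58536864873 ≈ 0.32472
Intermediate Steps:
P(k, s) = k + 2*s
M = -39 (M = -4 + (-1 + 2*(-2))*7 = -4 + (-1 - 4)*7 = -4 - 5*7 = -4 - 35 = -39)
c(K) = 22 (c(K) = 61 - 39 = 22)
c(557)/(-363266) - 104672/(-322281) = 22/(-363266) - 104672/(-322281) = 22*(-1/363266) - 104672*(-1/322281) = -11/181633 + 104672/322281 = 19008344285/58536864873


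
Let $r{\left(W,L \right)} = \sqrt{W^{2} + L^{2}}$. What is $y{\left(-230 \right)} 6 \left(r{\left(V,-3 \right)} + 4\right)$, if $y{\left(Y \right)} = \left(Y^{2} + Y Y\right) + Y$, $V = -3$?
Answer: $2533680 + 1900260 \sqrt{2} \approx 5.2211 \cdot 10^{6}$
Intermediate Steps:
$r{\left(W,L \right)} = \sqrt{L^{2} + W^{2}}$
$y{\left(Y \right)} = Y + 2 Y^{2}$ ($y{\left(Y \right)} = \left(Y^{2} + Y^{2}\right) + Y = 2 Y^{2} + Y = Y + 2 Y^{2}$)
$y{\left(-230 \right)} 6 \left(r{\left(V,-3 \right)} + 4\right) = - 230 \left(1 + 2 \left(-230\right)\right) 6 \left(\sqrt{\left(-3\right)^{2} + \left(-3\right)^{2}} + 4\right) = - 230 \left(1 - 460\right) 6 \left(\sqrt{9 + 9} + 4\right) = \left(-230\right) \left(-459\right) 6 \left(\sqrt{18} + 4\right) = 105570 \cdot 6 \left(3 \sqrt{2} + 4\right) = 105570 \cdot 6 \left(4 + 3 \sqrt{2}\right) = 105570 \left(24 + 18 \sqrt{2}\right) = 2533680 + 1900260 \sqrt{2}$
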